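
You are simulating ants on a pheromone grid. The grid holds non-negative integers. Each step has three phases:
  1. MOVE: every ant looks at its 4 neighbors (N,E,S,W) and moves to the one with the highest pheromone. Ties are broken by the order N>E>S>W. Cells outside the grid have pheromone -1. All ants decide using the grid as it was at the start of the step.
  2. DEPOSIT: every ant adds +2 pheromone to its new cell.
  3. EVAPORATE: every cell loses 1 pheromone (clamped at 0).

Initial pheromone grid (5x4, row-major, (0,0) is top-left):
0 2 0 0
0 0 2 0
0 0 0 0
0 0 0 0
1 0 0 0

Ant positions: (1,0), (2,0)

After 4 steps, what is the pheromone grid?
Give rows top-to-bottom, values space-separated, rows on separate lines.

After step 1: ants at (0,0),(1,0)
  1 1 0 0
  1 0 1 0
  0 0 0 0
  0 0 0 0
  0 0 0 0
After step 2: ants at (0,1),(0,0)
  2 2 0 0
  0 0 0 0
  0 0 0 0
  0 0 0 0
  0 0 0 0
After step 3: ants at (0,0),(0,1)
  3 3 0 0
  0 0 0 0
  0 0 0 0
  0 0 0 0
  0 0 0 0
After step 4: ants at (0,1),(0,0)
  4 4 0 0
  0 0 0 0
  0 0 0 0
  0 0 0 0
  0 0 0 0

4 4 0 0
0 0 0 0
0 0 0 0
0 0 0 0
0 0 0 0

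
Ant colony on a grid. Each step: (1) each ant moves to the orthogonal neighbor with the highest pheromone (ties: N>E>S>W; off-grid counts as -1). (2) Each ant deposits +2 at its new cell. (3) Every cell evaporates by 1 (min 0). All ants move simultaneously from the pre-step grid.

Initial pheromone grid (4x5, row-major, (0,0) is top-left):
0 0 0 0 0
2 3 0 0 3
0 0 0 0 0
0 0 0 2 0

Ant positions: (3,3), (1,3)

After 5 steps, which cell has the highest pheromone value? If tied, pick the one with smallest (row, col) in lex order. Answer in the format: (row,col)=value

Step 1: ant0:(3,3)->N->(2,3) | ant1:(1,3)->E->(1,4)
  grid max=4 at (1,4)
Step 2: ant0:(2,3)->S->(3,3) | ant1:(1,4)->N->(0,4)
  grid max=3 at (1,4)
Step 3: ant0:(3,3)->N->(2,3) | ant1:(0,4)->S->(1,4)
  grid max=4 at (1,4)
Step 4: ant0:(2,3)->S->(3,3) | ant1:(1,4)->N->(0,4)
  grid max=3 at (1,4)
Step 5: ant0:(3,3)->N->(2,3) | ant1:(0,4)->S->(1,4)
  grid max=4 at (1,4)
Final grid:
  0 0 0 0 0
  0 0 0 0 4
  0 0 0 1 0
  0 0 0 1 0
Max pheromone 4 at (1,4)

Answer: (1,4)=4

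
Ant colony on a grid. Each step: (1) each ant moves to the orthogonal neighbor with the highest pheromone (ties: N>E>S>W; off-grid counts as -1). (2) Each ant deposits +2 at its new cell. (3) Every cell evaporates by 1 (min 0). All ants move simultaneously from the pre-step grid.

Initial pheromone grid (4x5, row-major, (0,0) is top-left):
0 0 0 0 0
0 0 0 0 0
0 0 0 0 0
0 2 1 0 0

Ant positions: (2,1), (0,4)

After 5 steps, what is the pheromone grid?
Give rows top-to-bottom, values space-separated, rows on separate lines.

After step 1: ants at (3,1),(1,4)
  0 0 0 0 0
  0 0 0 0 1
  0 0 0 0 0
  0 3 0 0 0
After step 2: ants at (2,1),(0,4)
  0 0 0 0 1
  0 0 0 0 0
  0 1 0 0 0
  0 2 0 0 0
After step 3: ants at (3,1),(1,4)
  0 0 0 0 0
  0 0 0 0 1
  0 0 0 0 0
  0 3 0 0 0
After step 4: ants at (2,1),(0,4)
  0 0 0 0 1
  0 0 0 0 0
  0 1 0 0 0
  0 2 0 0 0
After step 5: ants at (3,1),(1,4)
  0 0 0 0 0
  0 0 0 0 1
  0 0 0 0 0
  0 3 0 0 0

0 0 0 0 0
0 0 0 0 1
0 0 0 0 0
0 3 0 0 0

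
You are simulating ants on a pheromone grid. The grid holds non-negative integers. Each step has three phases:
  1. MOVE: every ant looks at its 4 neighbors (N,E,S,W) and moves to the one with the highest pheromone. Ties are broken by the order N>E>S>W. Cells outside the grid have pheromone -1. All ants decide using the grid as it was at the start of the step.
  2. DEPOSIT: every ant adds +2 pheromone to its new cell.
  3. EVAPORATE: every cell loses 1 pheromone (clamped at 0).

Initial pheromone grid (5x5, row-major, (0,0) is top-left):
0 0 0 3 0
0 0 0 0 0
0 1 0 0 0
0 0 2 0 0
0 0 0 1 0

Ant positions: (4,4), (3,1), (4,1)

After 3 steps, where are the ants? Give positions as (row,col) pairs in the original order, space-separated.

Step 1: ant0:(4,4)->W->(4,3) | ant1:(3,1)->E->(3,2) | ant2:(4,1)->N->(3,1)
  grid max=3 at (3,2)
Step 2: ant0:(4,3)->N->(3,3) | ant1:(3,2)->W->(3,1) | ant2:(3,1)->E->(3,2)
  grid max=4 at (3,2)
Step 3: ant0:(3,3)->W->(3,2) | ant1:(3,1)->E->(3,2) | ant2:(3,2)->W->(3,1)
  grid max=7 at (3,2)

(3,2) (3,2) (3,1)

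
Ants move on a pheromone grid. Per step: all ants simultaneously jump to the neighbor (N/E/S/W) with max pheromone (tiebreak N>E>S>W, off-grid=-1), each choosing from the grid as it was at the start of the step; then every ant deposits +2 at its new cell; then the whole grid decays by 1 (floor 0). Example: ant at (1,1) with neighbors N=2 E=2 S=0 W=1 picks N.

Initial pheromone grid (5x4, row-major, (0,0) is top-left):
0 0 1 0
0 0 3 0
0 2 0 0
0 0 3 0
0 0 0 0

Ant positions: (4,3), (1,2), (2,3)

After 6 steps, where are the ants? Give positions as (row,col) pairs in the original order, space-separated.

Step 1: ant0:(4,3)->N->(3,3) | ant1:(1,2)->N->(0,2) | ant2:(2,3)->N->(1,3)
  grid max=2 at (0,2)
Step 2: ant0:(3,3)->W->(3,2) | ant1:(0,2)->S->(1,2) | ant2:(1,3)->W->(1,2)
  grid max=5 at (1,2)
Step 3: ant0:(3,2)->N->(2,2) | ant1:(1,2)->N->(0,2) | ant2:(1,2)->N->(0,2)
  grid max=4 at (0,2)
Step 4: ant0:(2,2)->N->(1,2) | ant1:(0,2)->S->(1,2) | ant2:(0,2)->S->(1,2)
  grid max=9 at (1,2)
Step 5: ant0:(1,2)->N->(0,2) | ant1:(1,2)->N->(0,2) | ant2:(1,2)->N->(0,2)
  grid max=8 at (0,2)
Step 6: ant0:(0,2)->S->(1,2) | ant1:(0,2)->S->(1,2) | ant2:(0,2)->S->(1,2)
  grid max=13 at (1,2)

(1,2) (1,2) (1,2)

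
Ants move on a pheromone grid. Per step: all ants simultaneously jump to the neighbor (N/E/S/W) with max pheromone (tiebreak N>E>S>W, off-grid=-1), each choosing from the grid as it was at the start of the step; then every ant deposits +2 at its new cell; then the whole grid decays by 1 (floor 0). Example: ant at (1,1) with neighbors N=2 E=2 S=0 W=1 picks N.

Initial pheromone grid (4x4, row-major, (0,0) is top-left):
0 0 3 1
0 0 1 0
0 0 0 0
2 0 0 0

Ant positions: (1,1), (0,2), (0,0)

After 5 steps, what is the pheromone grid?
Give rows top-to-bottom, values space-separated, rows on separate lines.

After step 1: ants at (1,2),(0,3),(0,1)
  0 1 2 2
  0 0 2 0
  0 0 0 0
  1 0 0 0
After step 2: ants at (0,2),(0,2),(0,2)
  0 0 7 1
  0 0 1 0
  0 0 0 0
  0 0 0 0
After step 3: ants at (0,3),(0,3),(0,3)
  0 0 6 6
  0 0 0 0
  0 0 0 0
  0 0 0 0
After step 4: ants at (0,2),(0,2),(0,2)
  0 0 11 5
  0 0 0 0
  0 0 0 0
  0 0 0 0
After step 5: ants at (0,3),(0,3),(0,3)
  0 0 10 10
  0 0 0 0
  0 0 0 0
  0 0 0 0

0 0 10 10
0 0 0 0
0 0 0 0
0 0 0 0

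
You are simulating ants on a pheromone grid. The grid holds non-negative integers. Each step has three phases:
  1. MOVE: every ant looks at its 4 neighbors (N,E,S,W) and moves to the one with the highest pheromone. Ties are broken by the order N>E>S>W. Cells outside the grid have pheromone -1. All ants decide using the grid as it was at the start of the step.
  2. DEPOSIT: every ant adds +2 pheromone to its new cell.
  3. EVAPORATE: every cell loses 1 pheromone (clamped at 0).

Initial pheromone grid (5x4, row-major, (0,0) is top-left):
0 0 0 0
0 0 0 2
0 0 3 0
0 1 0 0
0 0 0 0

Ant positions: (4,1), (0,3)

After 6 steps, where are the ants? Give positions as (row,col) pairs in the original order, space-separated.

Step 1: ant0:(4,1)->N->(3,1) | ant1:(0,3)->S->(1,3)
  grid max=3 at (1,3)
Step 2: ant0:(3,1)->N->(2,1) | ant1:(1,3)->N->(0,3)
  grid max=2 at (1,3)
Step 3: ant0:(2,1)->E->(2,2) | ant1:(0,3)->S->(1,3)
  grid max=3 at (1,3)
Step 4: ant0:(2,2)->N->(1,2) | ant1:(1,3)->N->(0,3)
  grid max=2 at (1,3)
Step 5: ant0:(1,2)->E->(1,3) | ant1:(0,3)->S->(1,3)
  grid max=5 at (1,3)
Step 6: ant0:(1,3)->N->(0,3) | ant1:(1,3)->N->(0,3)
  grid max=4 at (1,3)

(0,3) (0,3)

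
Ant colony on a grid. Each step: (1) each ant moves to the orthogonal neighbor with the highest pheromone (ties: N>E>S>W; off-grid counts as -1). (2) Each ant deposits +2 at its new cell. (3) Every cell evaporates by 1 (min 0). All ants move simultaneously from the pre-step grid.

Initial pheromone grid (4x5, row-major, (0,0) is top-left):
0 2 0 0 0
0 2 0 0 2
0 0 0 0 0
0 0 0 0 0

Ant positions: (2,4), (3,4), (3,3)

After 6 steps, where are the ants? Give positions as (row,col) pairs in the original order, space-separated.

Step 1: ant0:(2,4)->N->(1,4) | ant1:(3,4)->N->(2,4) | ant2:(3,3)->N->(2,3)
  grid max=3 at (1,4)
Step 2: ant0:(1,4)->S->(2,4) | ant1:(2,4)->N->(1,4) | ant2:(2,3)->E->(2,4)
  grid max=4 at (1,4)
Step 3: ant0:(2,4)->N->(1,4) | ant1:(1,4)->S->(2,4) | ant2:(2,4)->N->(1,4)
  grid max=7 at (1,4)
Step 4: ant0:(1,4)->S->(2,4) | ant1:(2,4)->N->(1,4) | ant2:(1,4)->S->(2,4)
  grid max=8 at (1,4)
Step 5: ant0:(2,4)->N->(1,4) | ant1:(1,4)->S->(2,4) | ant2:(2,4)->N->(1,4)
  grid max=11 at (1,4)
Step 6: ant0:(1,4)->S->(2,4) | ant1:(2,4)->N->(1,4) | ant2:(1,4)->S->(2,4)
  grid max=12 at (1,4)

(2,4) (1,4) (2,4)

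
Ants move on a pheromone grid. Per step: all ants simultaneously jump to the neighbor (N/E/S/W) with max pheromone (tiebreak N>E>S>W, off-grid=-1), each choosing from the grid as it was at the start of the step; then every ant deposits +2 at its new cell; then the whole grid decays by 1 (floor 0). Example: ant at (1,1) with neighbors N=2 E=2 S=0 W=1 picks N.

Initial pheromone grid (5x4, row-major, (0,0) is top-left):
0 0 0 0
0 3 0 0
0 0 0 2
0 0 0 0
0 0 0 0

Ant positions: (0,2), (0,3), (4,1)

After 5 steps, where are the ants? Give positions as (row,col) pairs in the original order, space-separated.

Step 1: ant0:(0,2)->E->(0,3) | ant1:(0,3)->S->(1,3) | ant2:(4,1)->N->(3,1)
  grid max=2 at (1,1)
Step 2: ant0:(0,3)->S->(1,3) | ant1:(1,3)->N->(0,3) | ant2:(3,1)->N->(2,1)
  grid max=2 at (0,3)
Step 3: ant0:(1,3)->N->(0,3) | ant1:(0,3)->S->(1,3) | ant2:(2,1)->N->(1,1)
  grid max=3 at (0,3)
Step 4: ant0:(0,3)->S->(1,3) | ant1:(1,3)->N->(0,3) | ant2:(1,1)->N->(0,1)
  grid max=4 at (0,3)
Step 5: ant0:(1,3)->N->(0,3) | ant1:(0,3)->S->(1,3) | ant2:(0,1)->S->(1,1)
  grid max=5 at (0,3)

(0,3) (1,3) (1,1)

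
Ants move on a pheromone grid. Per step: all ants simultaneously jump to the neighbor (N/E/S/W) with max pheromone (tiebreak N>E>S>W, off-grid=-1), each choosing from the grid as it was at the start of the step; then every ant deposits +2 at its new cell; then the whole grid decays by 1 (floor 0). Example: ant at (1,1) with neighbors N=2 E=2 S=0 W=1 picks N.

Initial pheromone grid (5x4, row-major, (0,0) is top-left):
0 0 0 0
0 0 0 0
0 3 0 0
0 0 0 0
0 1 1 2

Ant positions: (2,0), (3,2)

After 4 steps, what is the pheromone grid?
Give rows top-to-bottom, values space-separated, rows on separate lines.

After step 1: ants at (2,1),(4,2)
  0 0 0 0
  0 0 0 0
  0 4 0 0
  0 0 0 0
  0 0 2 1
After step 2: ants at (1,1),(4,3)
  0 0 0 0
  0 1 0 0
  0 3 0 0
  0 0 0 0
  0 0 1 2
After step 3: ants at (2,1),(4,2)
  0 0 0 0
  0 0 0 0
  0 4 0 0
  0 0 0 0
  0 0 2 1
After step 4: ants at (1,1),(4,3)
  0 0 0 0
  0 1 0 0
  0 3 0 0
  0 0 0 0
  0 0 1 2

0 0 0 0
0 1 0 0
0 3 0 0
0 0 0 0
0 0 1 2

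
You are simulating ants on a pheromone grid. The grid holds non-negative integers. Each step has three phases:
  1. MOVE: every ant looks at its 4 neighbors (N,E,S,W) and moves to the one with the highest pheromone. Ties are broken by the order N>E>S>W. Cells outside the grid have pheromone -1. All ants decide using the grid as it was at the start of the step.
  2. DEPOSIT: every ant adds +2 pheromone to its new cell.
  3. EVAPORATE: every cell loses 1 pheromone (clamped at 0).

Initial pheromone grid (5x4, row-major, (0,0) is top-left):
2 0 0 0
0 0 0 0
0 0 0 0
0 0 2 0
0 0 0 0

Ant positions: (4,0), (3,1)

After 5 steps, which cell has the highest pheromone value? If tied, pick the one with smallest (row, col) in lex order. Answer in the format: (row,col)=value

Answer: (3,2)=3

Derivation:
Step 1: ant0:(4,0)->N->(3,0) | ant1:(3,1)->E->(3,2)
  grid max=3 at (3,2)
Step 2: ant0:(3,0)->N->(2,0) | ant1:(3,2)->N->(2,2)
  grid max=2 at (3,2)
Step 3: ant0:(2,0)->N->(1,0) | ant1:(2,2)->S->(3,2)
  grid max=3 at (3,2)
Step 4: ant0:(1,0)->N->(0,0) | ant1:(3,2)->N->(2,2)
  grid max=2 at (3,2)
Step 5: ant0:(0,0)->E->(0,1) | ant1:(2,2)->S->(3,2)
  grid max=3 at (3,2)
Final grid:
  0 1 0 0
  0 0 0 0
  0 0 0 0
  0 0 3 0
  0 0 0 0
Max pheromone 3 at (3,2)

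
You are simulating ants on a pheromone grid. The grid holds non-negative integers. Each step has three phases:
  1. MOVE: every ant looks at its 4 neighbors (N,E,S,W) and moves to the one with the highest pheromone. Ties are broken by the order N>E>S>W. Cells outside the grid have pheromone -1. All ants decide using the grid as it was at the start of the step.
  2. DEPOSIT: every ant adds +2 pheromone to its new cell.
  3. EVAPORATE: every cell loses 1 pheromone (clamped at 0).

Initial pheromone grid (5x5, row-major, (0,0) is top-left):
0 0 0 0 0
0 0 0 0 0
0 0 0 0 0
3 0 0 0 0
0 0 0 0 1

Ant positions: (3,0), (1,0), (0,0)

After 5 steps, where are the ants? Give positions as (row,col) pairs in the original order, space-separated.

Step 1: ant0:(3,0)->N->(2,0) | ant1:(1,0)->N->(0,0) | ant2:(0,0)->E->(0,1)
  grid max=2 at (3,0)
Step 2: ant0:(2,0)->S->(3,0) | ant1:(0,0)->E->(0,1) | ant2:(0,1)->W->(0,0)
  grid max=3 at (3,0)
Step 3: ant0:(3,0)->N->(2,0) | ant1:(0,1)->W->(0,0) | ant2:(0,0)->E->(0,1)
  grid max=3 at (0,0)
Step 4: ant0:(2,0)->S->(3,0) | ant1:(0,0)->E->(0,1) | ant2:(0,1)->W->(0,0)
  grid max=4 at (0,0)
Step 5: ant0:(3,0)->N->(2,0) | ant1:(0,1)->W->(0,0) | ant2:(0,0)->E->(0,1)
  grid max=5 at (0,0)

(2,0) (0,0) (0,1)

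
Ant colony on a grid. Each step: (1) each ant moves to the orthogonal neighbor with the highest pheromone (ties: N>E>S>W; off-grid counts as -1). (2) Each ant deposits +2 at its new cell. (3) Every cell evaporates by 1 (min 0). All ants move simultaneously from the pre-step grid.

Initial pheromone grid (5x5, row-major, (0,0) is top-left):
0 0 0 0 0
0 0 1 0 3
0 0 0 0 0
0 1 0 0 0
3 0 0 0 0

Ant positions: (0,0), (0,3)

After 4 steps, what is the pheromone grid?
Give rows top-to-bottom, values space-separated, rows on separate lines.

After step 1: ants at (0,1),(0,4)
  0 1 0 0 1
  0 0 0 0 2
  0 0 0 0 0
  0 0 0 0 0
  2 0 0 0 0
After step 2: ants at (0,2),(1,4)
  0 0 1 0 0
  0 0 0 0 3
  0 0 0 0 0
  0 0 0 0 0
  1 0 0 0 0
After step 3: ants at (0,3),(0,4)
  0 0 0 1 1
  0 0 0 0 2
  0 0 0 0 0
  0 0 0 0 0
  0 0 0 0 0
After step 4: ants at (0,4),(1,4)
  0 0 0 0 2
  0 0 0 0 3
  0 0 0 0 0
  0 0 0 0 0
  0 0 0 0 0

0 0 0 0 2
0 0 0 0 3
0 0 0 0 0
0 0 0 0 0
0 0 0 0 0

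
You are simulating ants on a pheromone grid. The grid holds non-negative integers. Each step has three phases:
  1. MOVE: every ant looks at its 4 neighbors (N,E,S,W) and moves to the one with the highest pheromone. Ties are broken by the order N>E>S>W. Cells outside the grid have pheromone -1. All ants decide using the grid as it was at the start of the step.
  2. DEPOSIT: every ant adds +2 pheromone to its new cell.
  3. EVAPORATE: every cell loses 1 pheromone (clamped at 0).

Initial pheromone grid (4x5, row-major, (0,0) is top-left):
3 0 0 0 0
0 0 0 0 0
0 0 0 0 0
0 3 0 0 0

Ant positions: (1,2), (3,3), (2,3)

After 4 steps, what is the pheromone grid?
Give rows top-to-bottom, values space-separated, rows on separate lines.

After step 1: ants at (0,2),(2,3),(1,3)
  2 0 1 0 0
  0 0 0 1 0
  0 0 0 1 0
  0 2 0 0 0
After step 2: ants at (0,3),(1,3),(2,3)
  1 0 0 1 0
  0 0 0 2 0
  0 0 0 2 0
  0 1 0 0 0
After step 3: ants at (1,3),(2,3),(1,3)
  0 0 0 0 0
  0 0 0 5 0
  0 0 0 3 0
  0 0 0 0 0
After step 4: ants at (2,3),(1,3),(2,3)
  0 0 0 0 0
  0 0 0 6 0
  0 0 0 6 0
  0 0 0 0 0

0 0 0 0 0
0 0 0 6 0
0 0 0 6 0
0 0 0 0 0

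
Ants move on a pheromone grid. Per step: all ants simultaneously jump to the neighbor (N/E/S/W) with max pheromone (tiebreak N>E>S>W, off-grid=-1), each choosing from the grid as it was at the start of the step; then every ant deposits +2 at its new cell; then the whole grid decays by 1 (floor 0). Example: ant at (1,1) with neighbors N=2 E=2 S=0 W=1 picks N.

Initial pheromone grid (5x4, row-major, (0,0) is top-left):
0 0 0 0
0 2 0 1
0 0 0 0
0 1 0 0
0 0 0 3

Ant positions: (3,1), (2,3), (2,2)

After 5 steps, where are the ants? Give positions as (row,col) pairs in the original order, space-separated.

Step 1: ant0:(3,1)->N->(2,1) | ant1:(2,3)->N->(1,3) | ant2:(2,2)->N->(1,2)
  grid max=2 at (1,3)
Step 2: ant0:(2,1)->N->(1,1) | ant1:(1,3)->W->(1,2) | ant2:(1,2)->E->(1,3)
  grid max=3 at (1,3)
Step 3: ant0:(1,1)->E->(1,2) | ant1:(1,2)->E->(1,3) | ant2:(1,3)->W->(1,2)
  grid max=5 at (1,2)
Step 4: ant0:(1,2)->E->(1,3) | ant1:(1,3)->W->(1,2) | ant2:(1,2)->E->(1,3)
  grid max=7 at (1,3)
Step 5: ant0:(1,3)->W->(1,2) | ant1:(1,2)->E->(1,3) | ant2:(1,3)->W->(1,2)
  grid max=9 at (1,2)

(1,2) (1,3) (1,2)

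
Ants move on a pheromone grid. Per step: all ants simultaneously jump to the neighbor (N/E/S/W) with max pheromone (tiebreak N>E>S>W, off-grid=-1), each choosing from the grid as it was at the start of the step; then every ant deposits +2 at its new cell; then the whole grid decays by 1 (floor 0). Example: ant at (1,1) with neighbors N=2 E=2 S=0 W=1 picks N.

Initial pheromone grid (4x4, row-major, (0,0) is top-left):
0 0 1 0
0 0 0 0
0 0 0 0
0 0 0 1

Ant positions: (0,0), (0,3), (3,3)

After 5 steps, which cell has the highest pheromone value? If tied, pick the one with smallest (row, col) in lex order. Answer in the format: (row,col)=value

Step 1: ant0:(0,0)->E->(0,1) | ant1:(0,3)->W->(0,2) | ant2:(3,3)->N->(2,3)
  grid max=2 at (0,2)
Step 2: ant0:(0,1)->E->(0,2) | ant1:(0,2)->W->(0,1) | ant2:(2,3)->N->(1,3)
  grid max=3 at (0,2)
Step 3: ant0:(0,2)->W->(0,1) | ant1:(0,1)->E->(0,2) | ant2:(1,3)->N->(0,3)
  grid max=4 at (0,2)
Step 4: ant0:(0,1)->E->(0,2) | ant1:(0,2)->W->(0,1) | ant2:(0,3)->W->(0,2)
  grid max=7 at (0,2)
Step 5: ant0:(0,2)->W->(0,1) | ant1:(0,1)->E->(0,2) | ant2:(0,2)->W->(0,1)
  grid max=8 at (0,2)
Final grid:
  0 7 8 0
  0 0 0 0
  0 0 0 0
  0 0 0 0
Max pheromone 8 at (0,2)

Answer: (0,2)=8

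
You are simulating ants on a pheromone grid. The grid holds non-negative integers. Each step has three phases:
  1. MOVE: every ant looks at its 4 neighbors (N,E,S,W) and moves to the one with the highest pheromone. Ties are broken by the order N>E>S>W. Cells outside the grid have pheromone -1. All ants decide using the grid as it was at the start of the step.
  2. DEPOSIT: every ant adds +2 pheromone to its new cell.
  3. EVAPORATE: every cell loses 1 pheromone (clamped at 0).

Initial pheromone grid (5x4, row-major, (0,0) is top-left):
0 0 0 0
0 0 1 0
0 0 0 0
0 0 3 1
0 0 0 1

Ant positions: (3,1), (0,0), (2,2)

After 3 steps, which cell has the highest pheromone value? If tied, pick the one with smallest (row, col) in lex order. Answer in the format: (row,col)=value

Answer: (3,2)=8

Derivation:
Step 1: ant0:(3,1)->E->(3,2) | ant1:(0,0)->E->(0,1) | ant2:(2,2)->S->(3,2)
  grid max=6 at (3,2)
Step 2: ant0:(3,2)->N->(2,2) | ant1:(0,1)->E->(0,2) | ant2:(3,2)->N->(2,2)
  grid max=5 at (3,2)
Step 3: ant0:(2,2)->S->(3,2) | ant1:(0,2)->E->(0,3) | ant2:(2,2)->S->(3,2)
  grid max=8 at (3,2)
Final grid:
  0 0 0 1
  0 0 0 0
  0 0 2 0
  0 0 8 0
  0 0 0 0
Max pheromone 8 at (3,2)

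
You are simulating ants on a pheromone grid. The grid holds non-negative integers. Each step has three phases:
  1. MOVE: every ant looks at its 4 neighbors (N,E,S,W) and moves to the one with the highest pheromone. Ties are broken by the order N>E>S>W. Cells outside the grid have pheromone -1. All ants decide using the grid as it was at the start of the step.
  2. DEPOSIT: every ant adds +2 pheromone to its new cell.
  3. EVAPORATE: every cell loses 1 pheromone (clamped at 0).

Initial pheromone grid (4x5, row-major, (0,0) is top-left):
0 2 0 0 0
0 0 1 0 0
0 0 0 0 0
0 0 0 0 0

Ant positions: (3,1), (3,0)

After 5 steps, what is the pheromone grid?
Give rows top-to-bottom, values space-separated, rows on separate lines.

After step 1: ants at (2,1),(2,0)
  0 1 0 0 0
  0 0 0 0 0
  1 1 0 0 0
  0 0 0 0 0
After step 2: ants at (2,0),(2,1)
  0 0 0 0 0
  0 0 0 0 0
  2 2 0 0 0
  0 0 0 0 0
After step 3: ants at (2,1),(2,0)
  0 0 0 0 0
  0 0 0 0 0
  3 3 0 0 0
  0 0 0 0 0
After step 4: ants at (2,0),(2,1)
  0 0 0 0 0
  0 0 0 0 0
  4 4 0 0 0
  0 0 0 0 0
After step 5: ants at (2,1),(2,0)
  0 0 0 0 0
  0 0 0 0 0
  5 5 0 0 0
  0 0 0 0 0

0 0 0 0 0
0 0 0 0 0
5 5 0 0 0
0 0 0 0 0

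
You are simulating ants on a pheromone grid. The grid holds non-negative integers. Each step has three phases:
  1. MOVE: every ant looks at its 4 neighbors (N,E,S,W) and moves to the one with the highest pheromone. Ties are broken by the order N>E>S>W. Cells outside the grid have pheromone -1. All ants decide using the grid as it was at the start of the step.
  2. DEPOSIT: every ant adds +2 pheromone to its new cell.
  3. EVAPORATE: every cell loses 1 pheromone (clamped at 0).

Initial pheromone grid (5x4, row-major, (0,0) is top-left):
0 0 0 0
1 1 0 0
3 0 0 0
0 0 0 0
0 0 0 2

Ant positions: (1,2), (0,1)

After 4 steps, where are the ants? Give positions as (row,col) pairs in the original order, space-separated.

Step 1: ant0:(1,2)->W->(1,1) | ant1:(0,1)->S->(1,1)
  grid max=4 at (1,1)
Step 2: ant0:(1,1)->N->(0,1) | ant1:(1,1)->N->(0,1)
  grid max=3 at (0,1)
Step 3: ant0:(0,1)->S->(1,1) | ant1:(0,1)->S->(1,1)
  grid max=6 at (1,1)
Step 4: ant0:(1,1)->N->(0,1) | ant1:(1,1)->N->(0,1)
  grid max=5 at (0,1)

(0,1) (0,1)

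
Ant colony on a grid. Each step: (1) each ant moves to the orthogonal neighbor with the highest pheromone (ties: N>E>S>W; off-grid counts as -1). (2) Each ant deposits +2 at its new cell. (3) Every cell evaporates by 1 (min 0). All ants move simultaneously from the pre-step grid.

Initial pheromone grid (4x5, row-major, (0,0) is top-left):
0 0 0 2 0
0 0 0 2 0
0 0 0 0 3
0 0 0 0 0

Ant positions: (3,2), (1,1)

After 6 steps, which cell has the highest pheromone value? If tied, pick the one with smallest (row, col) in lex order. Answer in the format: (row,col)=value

Answer: (0,2)=5

Derivation:
Step 1: ant0:(3,2)->N->(2,2) | ant1:(1,1)->N->(0,1)
  grid max=2 at (2,4)
Step 2: ant0:(2,2)->N->(1,2) | ant1:(0,1)->E->(0,2)
  grid max=1 at (0,2)
Step 3: ant0:(1,2)->N->(0,2) | ant1:(0,2)->S->(1,2)
  grid max=2 at (0,2)
Step 4: ant0:(0,2)->S->(1,2) | ant1:(1,2)->N->(0,2)
  grid max=3 at (0,2)
Step 5: ant0:(1,2)->N->(0,2) | ant1:(0,2)->S->(1,2)
  grid max=4 at (0,2)
Step 6: ant0:(0,2)->S->(1,2) | ant1:(1,2)->N->(0,2)
  grid max=5 at (0,2)
Final grid:
  0 0 5 0 0
  0 0 5 0 0
  0 0 0 0 0
  0 0 0 0 0
Max pheromone 5 at (0,2)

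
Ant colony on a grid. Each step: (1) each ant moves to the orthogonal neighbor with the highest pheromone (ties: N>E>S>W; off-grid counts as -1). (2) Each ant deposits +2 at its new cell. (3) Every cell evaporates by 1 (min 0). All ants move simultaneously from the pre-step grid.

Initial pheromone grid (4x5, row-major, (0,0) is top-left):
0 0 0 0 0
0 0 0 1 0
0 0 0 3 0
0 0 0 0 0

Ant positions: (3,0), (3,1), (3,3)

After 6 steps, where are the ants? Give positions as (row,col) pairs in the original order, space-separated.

Step 1: ant0:(3,0)->N->(2,0) | ant1:(3,1)->N->(2,1) | ant2:(3,3)->N->(2,3)
  grid max=4 at (2,3)
Step 2: ant0:(2,0)->E->(2,1) | ant1:(2,1)->W->(2,0) | ant2:(2,3)->N->(1,3)
  grid max=3 at (2,3)
Step 3: ant0:(2,1)->W->(2,0) | ant1:(2,0)->E->(2,1) | ant2:(1,3)->S->(2,3)
  grid max=4 at (2,3)
Step 4: ant0:(2,0)->E->(2,1) | ant1:(2,1)->W->(2,0) | ant2:(2,3)->N->(1,3)
  grid max=4 at (2,0)
Step 5: ant0:(2,1)->W->(2,0) | ant1:(2,0)->E->(2,1) | ant2:(1,3)->S->(2,3)
  grid max=5 at (2,0)
Step 6: ant0:(2,0)->E->(2,1) | ant1:(2,1)->W->(2,0) | ant2:(2,3)->N->(1,3)
  grid max=6 at (2,0)

(2,1) (2,0) (1,3)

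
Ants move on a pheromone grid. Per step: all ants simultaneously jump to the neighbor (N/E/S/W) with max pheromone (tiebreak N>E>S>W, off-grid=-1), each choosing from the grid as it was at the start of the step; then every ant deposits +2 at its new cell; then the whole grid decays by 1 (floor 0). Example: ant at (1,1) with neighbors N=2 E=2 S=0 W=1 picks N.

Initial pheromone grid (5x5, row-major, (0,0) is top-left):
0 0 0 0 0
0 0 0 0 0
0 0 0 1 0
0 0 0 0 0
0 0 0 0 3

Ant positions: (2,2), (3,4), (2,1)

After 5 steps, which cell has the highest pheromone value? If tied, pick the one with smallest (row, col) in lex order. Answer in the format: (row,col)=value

Answer: (4,4)=4

Derivation:
Step 1: ant0:(2,2)->E->(2,3) | ant1:(3,4)->S->(4,4) | ant2:(2,1)->N->(1,1)
  grid max=4 at (4,4)
Step 2: ant0:(2,3)->N->(1,3) | ant1:(4,4)->N->(3,4) | ant2:(1,1)->N->(0,1)
  grid max=3 at (4,4)
Step 3: ant0:(1,3)->S->(2,3) | ant1:(3,4)->S->(4,4) | ant2:(0,1)->E->(0,2)
  grid max=4 at (4,4)
Step 4: ant0:(2,3)->N->(1,3) | ant1:(4,4)->N->(3,4) | ant2:(0,2)->E->(0,3)
  grid max=3 at (4,4)
Step 5: ant0:(1,3)->N->(0,3) | ant1:(3,4)->S->(4,4) | ant2:(0,3)->S->(1,3)
  grid max=4 at (4,4)
Final grid:
  0 0 0 2 0
  0 0 0 2 0
  0 0 0 0 0
  0 0 0 0 0
  0 0 0 0 4
Max pheromone 4 at (4,4)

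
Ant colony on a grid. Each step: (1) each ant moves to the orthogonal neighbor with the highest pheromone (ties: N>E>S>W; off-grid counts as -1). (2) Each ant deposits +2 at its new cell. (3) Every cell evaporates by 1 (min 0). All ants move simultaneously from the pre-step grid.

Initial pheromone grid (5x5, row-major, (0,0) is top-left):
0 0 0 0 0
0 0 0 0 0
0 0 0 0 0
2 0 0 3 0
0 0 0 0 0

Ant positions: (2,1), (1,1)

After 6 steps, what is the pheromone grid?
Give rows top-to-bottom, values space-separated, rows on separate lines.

After step 1: ants at (1,1),(0,1)
  0 1 0 0 0
  0 1 0 0 0
  0 0 0 0 0
  1 0 0 2 0
  0 0 0 0 0
After step 2: ants at (0,1),(1,1)
  0 2 0 0 0
  0 2 0 0 0
  0 0 0 0 0
  0 0 0 1 0
  0 0 0 0 0
After step 3: ants at (1,1),(0,1)
  0 3 0 0 0
  0 3 0 0 0
  0 0 0 0 0
  0 0 0 0 0
  0 0 0 0 0
After step 4: ants at (0,1),(1,1)
  0 4 0 0 0
  0 4 0 0 0
  0 0 0 0 0
  0 0 0 0 0
  0 0 0 0 0
After step 5: ants at (1,1),(0,1)
  0 5 0 0 0
  0 5 0 0 0
  0 0 0 0 0
  0 0 0 0 0
  0 0 0 0 0
After step 6: ants at (0,1),(1,1)
  0 6 0 0 0
  0 6 0 0 0
  0 0 0 0 0
  0 0 0 0 0
  0 0 0 0 0

0 6 0 0 0
0 6 0 0 0
0 0 0 0 0
0 0 0 0 0
0 0 0 0 0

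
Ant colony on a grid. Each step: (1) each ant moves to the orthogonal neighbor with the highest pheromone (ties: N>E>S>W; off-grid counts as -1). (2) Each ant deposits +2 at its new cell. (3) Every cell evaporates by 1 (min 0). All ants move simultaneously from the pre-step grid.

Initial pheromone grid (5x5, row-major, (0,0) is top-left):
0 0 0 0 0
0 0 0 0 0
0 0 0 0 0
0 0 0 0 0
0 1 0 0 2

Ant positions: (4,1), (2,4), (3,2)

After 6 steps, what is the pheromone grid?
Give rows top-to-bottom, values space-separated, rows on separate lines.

After step 1: ants at (3,1),(1,4),(2,2)
  0 0 0 0 0
  0 0 0 0 1
  0 0 1 0 0
  0 1 0 0 0
  0 0 0 0 1
After step 2: ants at (2,1),(0,4),(1,2)
  0 0 0 0 1
  0 0 1 0 0
  0 1 0 0 0
  0 0 0 0 0
  0 0 0 0 0
After step 3: ants at (1,1),(1,4),(0,2)
  0 0 1 0 0
  0 1 0 0 1
  0 0 0 0 0
  0 0 0 0 0
  0 0 0 0 0
After step 4: ants at (0,1),(0,4),(0,3)
  0 1 0 1 1
  0 0 0 0 0
  0 0 0 0 0
  0 0 0 0 0
  0 0 0 0 0
After step 5: ants at (0,2),(0,3),(0,4)
  0 0 1 2 2
  0 0 0 0 0
  0 0 0 0 0
  0 0 0 0 0
  0 0 0 0 0
After step 6: ants at (0,3),(0,4),(0,3)
  0 0 0 5 3
  0 0 0 0 0
  0 0 0 0 0
  0 0 0 0 0
  0 0 0 0 0

0 0 0 5 3
0 0 0 0 0
0 0 0 0 0
0 0 0 0 0
0 0 0 0 0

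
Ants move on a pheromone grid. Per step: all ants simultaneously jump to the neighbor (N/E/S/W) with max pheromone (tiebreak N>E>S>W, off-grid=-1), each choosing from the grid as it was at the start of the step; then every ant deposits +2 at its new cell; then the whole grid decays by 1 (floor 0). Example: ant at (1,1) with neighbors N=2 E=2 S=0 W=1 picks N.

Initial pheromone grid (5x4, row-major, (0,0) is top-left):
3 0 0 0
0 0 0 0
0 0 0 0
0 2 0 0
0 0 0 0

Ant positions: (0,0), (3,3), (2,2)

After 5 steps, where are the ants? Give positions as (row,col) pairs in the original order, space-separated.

Step 1: ant0:(0,0)->E->(0,1) | ant1:(3,3)->N->(2,3) | ant2:(2,2)->N->(1,2)
  grid max=2 at (0,0)
Step 2: ant0:(0,1)->W->(0,0) | ant1:(2,3)->N->(1,3) | ant2:(1,2)->N->(0,2)
  grid max=3 at (0,0)
Step 3: ant0:(0,0)->E->(0,1) | ant1:(1,3)->N->(0,3) | ant2:(0,2)->E->(0,3)
  grid max=3 at (0,3)
Step 4: ant0:(0,1)->W->(0,0) | ant1:(0,3)->S->(1,3) | ant2:(0,3)->S->(1,3)
  grid max=3 at (0,0)
Step 5: ant0:(0,0)->E->(0,1) | ant1:(1,3)->N->(0,3) | ant2:(1,3)->N->(0,3)
  grid max=5 at (0,3)

(0,1) (0,3) (0,3)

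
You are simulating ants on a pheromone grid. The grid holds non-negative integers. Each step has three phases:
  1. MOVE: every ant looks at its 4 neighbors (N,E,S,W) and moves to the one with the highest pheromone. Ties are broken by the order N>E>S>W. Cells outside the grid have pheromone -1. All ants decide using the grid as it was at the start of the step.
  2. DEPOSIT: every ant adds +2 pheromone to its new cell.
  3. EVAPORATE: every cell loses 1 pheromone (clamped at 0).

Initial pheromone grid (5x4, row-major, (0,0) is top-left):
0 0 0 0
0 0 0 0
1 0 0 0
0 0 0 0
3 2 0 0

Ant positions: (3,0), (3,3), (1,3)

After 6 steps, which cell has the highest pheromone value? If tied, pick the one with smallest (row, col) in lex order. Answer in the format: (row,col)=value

Step 1: ant0:(3,0)->S->(4,0) | ant1:(3,3)->N->(2,3) | ant2:(1,3)->N->(0,3)
  grid max=4 at (4,0)
Step 2: ant0:(4,0)->E->(4,1) | ant1:(2,3)->N->(1,3) | ant2:(0,3)->S->(1,3)
  grid max=3 at (1,3)
Step 3: ant0:(4,1)->W->(4,0) | ant1:(1,3)->N->(0,3) | ant2:(1,3)->N->(0,3)
  grid max=4 at (4,0)
Step 4: ant0:(4,0)->E->(4,1) | ant1:(0,3)->S->(1,3) | ant2:(0,3)->S->(1,3)
  grid max=5 at (1,3)
Step 5: ant0:(4,1)->W->(4,0) | ant1:(1,3)->N->(0,3) | ant2:(1,3)->N->(0,3)
  grid max=5 at (0,3)
Step 6: ant0:(4,0)->E->(4,1) | ant1:(0,3)->S->(1,3) | ant2:(0,3)->S->(1,3)
  grid max=7 at (1,3)
Final grid:
  0 0 0 4
  0 0 0 7
  0 0 0 0
  0 0 0 0
  3 2 0 0
Max pheromone 7 at (1,3)

Answer: (1,3)=7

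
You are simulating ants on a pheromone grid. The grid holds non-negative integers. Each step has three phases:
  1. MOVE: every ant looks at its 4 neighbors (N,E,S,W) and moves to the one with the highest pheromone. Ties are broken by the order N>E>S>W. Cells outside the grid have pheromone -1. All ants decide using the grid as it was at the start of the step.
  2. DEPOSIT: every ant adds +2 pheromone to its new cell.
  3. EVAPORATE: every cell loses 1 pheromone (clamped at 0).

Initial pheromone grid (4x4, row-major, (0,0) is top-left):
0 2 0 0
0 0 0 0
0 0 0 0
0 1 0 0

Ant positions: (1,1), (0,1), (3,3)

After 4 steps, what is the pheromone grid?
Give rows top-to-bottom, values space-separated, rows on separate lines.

After step 1: ants at (0,1),(0,2),(2,3)
  0 3 1 0
  0 0 0 0
  0 0 0 1
  0 0 0 0
After step 2: ants at (0,2),(0,1),(1,3)
  0 4 2 0
  0 0 0 1
  0 0 0 0
  0 0 0 0
After step 3: ants at (0,1),(0,2),(0,3)
  0 5 3 1
  0 0 0 0
  0 0 0 0
  0 0 0 0
After step 4: ants at (0,2),(0,1),(0,2)
  0 6 6 0
  0 0 0 0
  0 0 0 0
  0 0 0 0

0 6 6 0
0 0 0 0
0 0 0 0
0 0 0 0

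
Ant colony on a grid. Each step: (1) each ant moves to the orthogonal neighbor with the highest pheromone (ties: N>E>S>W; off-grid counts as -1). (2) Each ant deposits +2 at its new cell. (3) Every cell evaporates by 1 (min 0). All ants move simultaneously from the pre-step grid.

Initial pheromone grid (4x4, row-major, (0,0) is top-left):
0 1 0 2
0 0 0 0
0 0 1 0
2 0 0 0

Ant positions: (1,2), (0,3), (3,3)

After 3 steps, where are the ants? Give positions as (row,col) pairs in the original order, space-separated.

Step 1: ant0:(1,2)->S->(2,2) | ant1:(0,3)->S->(1,3) | ant2:(3,3)->N->(2,3)
  grid max=2 at (2,2)
Step 2: ant0:(2,2)->E->(2,3) | ant1:(1,3)->N->(0,3) | ant2:(2,3)->W->(2,2)
  grid max=3 at (2,2)
Step 3: ant0:(2,3)->W->(2,2) | ant1:(0,3)->S->(1,3) | ant2:(2,2)->E->(2,3)
  grid max=4 at (2,2)

(2,2) (1,3) (2,3)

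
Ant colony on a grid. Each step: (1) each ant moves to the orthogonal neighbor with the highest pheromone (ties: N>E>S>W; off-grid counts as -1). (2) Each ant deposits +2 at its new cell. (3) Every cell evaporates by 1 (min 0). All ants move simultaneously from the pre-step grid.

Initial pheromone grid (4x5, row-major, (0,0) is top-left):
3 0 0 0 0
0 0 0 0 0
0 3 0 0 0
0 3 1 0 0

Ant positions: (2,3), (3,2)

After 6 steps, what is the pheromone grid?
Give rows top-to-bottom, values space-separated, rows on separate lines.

After step 1: ants at (1,3),(3,1)
  2 0 0 0 0
  0 0 0 1 0
  0 2 0 0 0
  0 4 0 0 0
After step 2: ants at (0,3),(2,1)
  1 0 0 1 0
  0 0 0 0 0
  0 3 0 0 0
  0 3 0 0 0
After step 3: ants at (0,4),(3,1)
  0 0 0 0 1
  0 0 0 0 0
  0 2 0 0 0
  0 4 0 0 0
After step 4: ants at (1,4),(2,1)
  0 0 0 0 0
  0 0 0 0 1
  0 3 0 0 0
  0 3 0 0 0
After step 5: ants at (0,4),(3,1)
  0 0 0 0 1
  0 0 0 0 0
  0 2 0 0 0
  0 4 0 0 0
After step 6: ants at (1,4),(2,1)
  0 0 0 0 0
  0 0 0 0 1
  0 3 0 0 0
  0 3 0 0 0

0 0 0 0 0
0 0 0 0 1
0 3 0 0 0
0 3 0 0 0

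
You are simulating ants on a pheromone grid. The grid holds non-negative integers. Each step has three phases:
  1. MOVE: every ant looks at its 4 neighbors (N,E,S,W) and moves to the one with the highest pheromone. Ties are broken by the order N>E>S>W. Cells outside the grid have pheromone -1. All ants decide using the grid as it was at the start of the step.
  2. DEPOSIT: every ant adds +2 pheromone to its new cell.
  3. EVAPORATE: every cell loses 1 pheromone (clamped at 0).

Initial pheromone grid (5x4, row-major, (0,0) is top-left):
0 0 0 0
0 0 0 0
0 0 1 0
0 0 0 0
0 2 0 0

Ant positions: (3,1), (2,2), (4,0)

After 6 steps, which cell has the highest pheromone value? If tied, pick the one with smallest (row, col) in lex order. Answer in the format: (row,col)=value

Answer: (4,1)=8

Derivation:
Step 1: ant0:(3,1)->S->(4,1) | ant1:(2,2)->N->(1,2) | ant2:(4,0)->E->(4,1)
  grid max=5 at (4,1)
Step 2: ant0:(4,1)->N->(3,1) | ant1:(1,2)->N->(0,2) | ant2:(4,1)->N->(3,1)
  grid max=4 at (4,1)
Step 3: ant0:(3,1)->S->(4,1) | ant1:(0,2)->E->(0,3) | ant2:(3,1)->S->(4,1)
  grid max=7 at (4,1)
Step 4: ant0:(4,1)->N->(3,1) | ant1:(0,3)->S->(1,3) | ant2:(4,1)->N->(3,1)
  grid max=6 at (4,1)
Step 5: ant0:(3,1)->S->(4,1) | ant1:(1,3)->N->(0,3) | ant2:(3,1)->S->(4,1)
  grid max=9 at (4,1)
Step 6: ant0:(4,1)->N->(3,1) | ant1:(0,3)->S->(1,3) | ant2:(4,1)->N->(3,1)
  grid max=8 at (4,1)
Final grid:
  0 0 0 0
  0 0 0 1
  0 0 0 0
  0 7 0 0
  0 8 0 0
Max pheromone 8 at (4,1)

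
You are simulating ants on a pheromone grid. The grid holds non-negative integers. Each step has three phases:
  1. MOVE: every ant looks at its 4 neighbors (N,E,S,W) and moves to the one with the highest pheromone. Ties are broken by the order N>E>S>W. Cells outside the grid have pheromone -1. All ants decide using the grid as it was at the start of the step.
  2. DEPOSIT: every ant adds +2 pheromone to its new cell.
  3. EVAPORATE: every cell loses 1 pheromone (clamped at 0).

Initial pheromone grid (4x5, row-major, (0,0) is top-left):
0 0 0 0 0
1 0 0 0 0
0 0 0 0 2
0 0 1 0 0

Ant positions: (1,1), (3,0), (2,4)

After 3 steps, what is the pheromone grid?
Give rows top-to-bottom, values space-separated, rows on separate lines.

After step 1: ants at (1,0),(2,0),(1,4)
  0 0 0 0 0
  2 0 0 0 1
  1 0 0 0 1
  0 0 0 0 0
After step 2: ants at (2,0),(1,0),(2,4)
  0 0 0 0 0
  3 0 0 0 0
  2 0 0 0 2
  0 0 0 0 0
After step 3: ants at (1,0),(2,0),(1,4)
  0 0 0 0 0
  4 0 0 0 1
  3 0 0 0 1
  0 0 0 0 0

0 0 0 0 0
4 0 0 0 1
3 0 0 0 1
0 0 0 0 0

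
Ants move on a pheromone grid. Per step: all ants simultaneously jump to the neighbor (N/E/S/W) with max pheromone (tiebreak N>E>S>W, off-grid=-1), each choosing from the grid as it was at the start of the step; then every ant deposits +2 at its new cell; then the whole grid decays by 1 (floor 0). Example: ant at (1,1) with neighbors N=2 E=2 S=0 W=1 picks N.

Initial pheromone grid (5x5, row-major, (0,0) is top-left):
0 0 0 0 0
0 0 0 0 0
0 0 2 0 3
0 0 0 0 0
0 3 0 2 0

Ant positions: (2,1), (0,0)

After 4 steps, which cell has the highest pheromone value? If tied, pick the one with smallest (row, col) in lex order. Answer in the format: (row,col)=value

Step 1: ant0:(2,1)->E->(2,2) | ant1:(0,0)->E->(0,1)
  grid max=3 at (2,2)
Step 2: ant0:(2,2)->N->(1,2) | ant1:(0,1)->E->(0,2)
  grid max=2 at (2,2)
Step 3: ant0:(1,2)->S->(2,2) | ant1:(0,2)->S->(1,2)
  grid max=3 at (2,2)
Step 4: ant0:(2,2)->N->(1,2) | ant1:(1,2)->S->(2,2)
  grid max=4 at (2,2)
Final grid:
  0 0 0 0 0
  0 0 3 0 0
  0 0 4 0 0
  0 0 0 0 0
  0 0 0 0 0
Max pheromone 4 at (2,2)

Answer: (2,2)=4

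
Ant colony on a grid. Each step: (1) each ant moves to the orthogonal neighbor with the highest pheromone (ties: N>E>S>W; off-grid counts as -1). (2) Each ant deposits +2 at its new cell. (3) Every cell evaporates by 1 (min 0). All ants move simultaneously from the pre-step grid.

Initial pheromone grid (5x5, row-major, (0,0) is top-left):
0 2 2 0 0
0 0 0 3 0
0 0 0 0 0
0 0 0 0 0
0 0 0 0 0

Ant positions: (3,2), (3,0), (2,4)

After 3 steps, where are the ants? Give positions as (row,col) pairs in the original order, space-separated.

Step 1: ant0:(3,2)->N->(2,2) | ant1:(3,0)->N->(2,0) | ant2:(2,4)->N->(1,4)
  grid max=2 at (1,3)
Step 2: ant0:(2,2)->N->(1,2) | ant1:(2,0)->N->(1,0) | ant2:(1,4)->W->(1,3)
  grid max=3 at (1,3)
Step 3: ant0:(1,2)->E->(1,3) | ant1:(1,0)->N->(0,0) | ant2:(1,3)->W->(1,2)
  grid max=4 at (1,3)

(1,3) (0,0) (1,2)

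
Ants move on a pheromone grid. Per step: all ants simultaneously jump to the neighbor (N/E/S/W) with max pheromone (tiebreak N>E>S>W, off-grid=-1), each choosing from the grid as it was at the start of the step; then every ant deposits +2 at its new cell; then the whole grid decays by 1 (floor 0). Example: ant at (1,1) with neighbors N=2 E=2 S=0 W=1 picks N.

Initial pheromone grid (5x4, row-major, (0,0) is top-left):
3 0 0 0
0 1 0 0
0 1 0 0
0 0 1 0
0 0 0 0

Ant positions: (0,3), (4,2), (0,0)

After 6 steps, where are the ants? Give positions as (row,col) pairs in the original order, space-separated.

Step 1: ant0:(0,3)->S->(1,3) | ant1:(4,2)->N->(3,2) | ant2:(0,0)->E->(0,1)
  grid max=2 at (0,0)
Step 2: ant0:(1,3)->N->(0,3) | ant1:(3,2)->N->(2,2) | ant2:(0,1)->W->(0,0)
  grid max=3 at (0,0)
Step 3: ant0:(0,3)->S->(1,3) | ant1:(2,2)->S->(3,2) | ant2:(0,0)->E->(0,1)
  grid max=2 at (0,0)
Step 4: ant0:(1,3)->N->(0,3) | ant1:(3,2)->N->(2,2) | ant2:(0,1)->W->(0,0)
  grid max=3 at (0,0)
Step 5: ant0:(0,3)->S->(1,3) | ant1:(2,2)->S->(3,2) | ant2:(0,0)->E->(0,1)
  grid max=2 at (0,0)
Step 6: ant0:(1,3)->N->(0,3) | ant1:(3,2)->N->(2,2) | ant2:(0,1)->W->(0,0)
  grid max=3 at (0,0)

(0,3) (2,2) (0,0)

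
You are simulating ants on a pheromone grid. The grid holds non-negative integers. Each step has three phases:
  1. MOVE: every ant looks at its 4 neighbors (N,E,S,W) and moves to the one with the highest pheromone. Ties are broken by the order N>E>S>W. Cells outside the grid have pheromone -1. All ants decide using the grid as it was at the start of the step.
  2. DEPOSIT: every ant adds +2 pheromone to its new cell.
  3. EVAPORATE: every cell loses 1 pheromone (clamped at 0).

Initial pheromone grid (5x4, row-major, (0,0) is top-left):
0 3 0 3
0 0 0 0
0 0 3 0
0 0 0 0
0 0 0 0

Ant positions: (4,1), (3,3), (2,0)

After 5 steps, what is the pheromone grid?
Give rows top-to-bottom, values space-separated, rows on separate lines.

After step 1: ants at (3,1),(2,3),(1,0)
  0 2 0 2
  1 0 0 0
  0 0 2 1
  0 1 0 0
  0 0 0 0
After step 2: ants at (2,1),(2,2),(0,0)
  1 1 0 1
  0 0 0 0
  0 1 3 0
  0 0 0 0
  0 0 0 0
After step 3: ants at (2,2),(2,1),(0,1)
  0 2 0 0
  0 0 0 0
  0 2 4 0
  0 0 0 0
  0 0 0 0
After step 4: ants at (2,1),(2,2),(0,2)
  0 1 1 0
  0 0 0 0
  0 3 5 0
  0 0 0 0
  0 0 0 0
After step 5: ants at (2,2),(2,1),(0,1)
  0 2 0 0
  0 0 0 0
  0 4 6 0
  0 0 0 0
  0 0 0 0

0 2 0 0
0 0 0 0
0 4 6 0
0 0 0 0
0 0 0 0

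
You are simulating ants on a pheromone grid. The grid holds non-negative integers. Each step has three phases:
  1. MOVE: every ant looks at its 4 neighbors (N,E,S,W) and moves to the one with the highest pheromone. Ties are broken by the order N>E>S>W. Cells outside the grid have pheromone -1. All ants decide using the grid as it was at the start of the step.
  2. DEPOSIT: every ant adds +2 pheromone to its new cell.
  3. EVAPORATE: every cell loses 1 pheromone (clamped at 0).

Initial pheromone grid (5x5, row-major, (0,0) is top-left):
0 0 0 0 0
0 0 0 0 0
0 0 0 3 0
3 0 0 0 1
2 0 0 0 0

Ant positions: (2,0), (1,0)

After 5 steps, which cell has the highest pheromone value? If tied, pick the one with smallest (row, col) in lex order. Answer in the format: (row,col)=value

Step 1: ant0:(2,0)->S->(3,0) | ant1:(1,0)->N->(0,0)
  grid max=4 at (3,0)
Step 2: ant0:(3,0)->S->(4,0) | ant1:(0,0)->E->(0,1)
  grid max=3 at (3,0)
Step 3: ant0:(4,0)->N->(3,0) | ant1:(0,1)->E->(0,2)
  grid max=4 at (3,0)
Step 4: ant0:(3,0)->S->(4,0) | ant1:(0,2)->E->(0,3)
  grid max=3 at (3,0)
Step 5: ant0:(4,0)->N->(3,0) | ant1:(0,3)->E->(0,4)
  grid max=4 at (3,0)
Final grid:
  0 0 0 0 1
  0 0 0 0 0
  0 0 0 0 0
  4 0 0 0 0
  1 0 0 0 0
Max pheromone 4 at (3,0)

Answer: (3,0)=4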